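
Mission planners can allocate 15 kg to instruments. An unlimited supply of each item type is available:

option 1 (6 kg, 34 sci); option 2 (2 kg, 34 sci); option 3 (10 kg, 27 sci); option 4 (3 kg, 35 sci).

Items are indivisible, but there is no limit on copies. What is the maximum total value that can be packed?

Best value-per-unit is option 2 at 34/2; filling with it alone gives 7×34 = 238.
Optimal mix: 6×option 2 + 1×option 4 → mass 15, value 239.

239 sci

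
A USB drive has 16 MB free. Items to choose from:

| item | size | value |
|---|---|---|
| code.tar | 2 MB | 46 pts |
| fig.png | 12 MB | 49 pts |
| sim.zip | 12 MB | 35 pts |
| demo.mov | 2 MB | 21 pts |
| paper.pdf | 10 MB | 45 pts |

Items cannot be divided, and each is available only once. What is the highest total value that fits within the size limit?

Check high-value combinations within 16 MB:
- code.tar+fig.png+demo.mov: size 2+12+2=16, value 46+49+21=116
- code.tar+demo.mov+paper.pdf: size 2+2+10=14, value 46+21+45=112
- code.tar+sim.zip+demo.mov: size 2+12+2=16, value 46+35+21=102
Best: 116 pts.

116 pts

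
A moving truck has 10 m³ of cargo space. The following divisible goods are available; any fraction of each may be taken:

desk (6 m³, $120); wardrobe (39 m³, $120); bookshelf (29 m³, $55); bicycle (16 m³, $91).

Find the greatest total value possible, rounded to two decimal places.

Take in order of value per unit:
- desk (120/6 per unit): all 6 → value 120, running total 120.00
- bicycle (91/16 per unit): 4 of 16 → value 4×91/16 = 22.7500, running total 142.75
Total 142.75.

142.75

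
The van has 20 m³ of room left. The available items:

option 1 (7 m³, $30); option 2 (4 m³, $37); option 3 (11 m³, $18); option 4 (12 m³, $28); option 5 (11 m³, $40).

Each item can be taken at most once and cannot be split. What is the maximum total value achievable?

This is a 0/1 knapsack; check combinations near the capacity.
- option 2+option 5: volume 4+11=15, value 37+40=77
- option 1+option 5: volume 7+11=18, value 30+40=70
- option 1+option 2: volume 7+4=11, value 30+37=67
Best: $77.

$77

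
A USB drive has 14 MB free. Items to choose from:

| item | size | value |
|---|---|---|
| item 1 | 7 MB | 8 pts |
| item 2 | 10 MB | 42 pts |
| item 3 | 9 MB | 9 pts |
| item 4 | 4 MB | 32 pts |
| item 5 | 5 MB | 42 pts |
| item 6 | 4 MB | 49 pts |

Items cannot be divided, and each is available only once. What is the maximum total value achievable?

123 pts

This is a 0/1 knapsack; check combinations near the capacity.
- item 4+item 5+item 6: size 4+5+4=13, value 32+42+49=123
- item 5+item 6: size 5+4=9, value 42+49=91
- item 2+item 6: size 10+4=14, value 42+49=91
- item 4+item 6: size 4+4=8, value 32+49=81
Best: 123 pts.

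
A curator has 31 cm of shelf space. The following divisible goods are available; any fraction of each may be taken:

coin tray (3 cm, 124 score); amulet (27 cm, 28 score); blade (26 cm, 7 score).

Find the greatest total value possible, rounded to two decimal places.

Take in order of value per unit:
- coin tray (124/3 per unit): all 3 → value 124, running total 124.00
- amulet (28/27 per unit): all 27 → value 28, running total 152.00
- blade (7/26 per unit): 1 of 26 → value 1×7/26 = 0.2692, running total 152.27
Total 152.27.

152.27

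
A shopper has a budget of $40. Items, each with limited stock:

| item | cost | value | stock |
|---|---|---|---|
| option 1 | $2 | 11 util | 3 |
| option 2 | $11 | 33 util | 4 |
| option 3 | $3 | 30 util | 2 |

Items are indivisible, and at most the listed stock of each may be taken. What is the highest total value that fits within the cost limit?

Best selections within cost 40 and stock limits:
- 3×option 1 + 2×option 2 + 2×option 3: cost 34, value 159
- 3×option 2 + 2×option 3: cost 39, value 159
- 2×option 1 + 3×option 2 + 1×option 3: cost 40, value 151
- 2×option 1 + 2×option 2 + 2×option 3: cost 32, value 148
Best: 159 util.

159 util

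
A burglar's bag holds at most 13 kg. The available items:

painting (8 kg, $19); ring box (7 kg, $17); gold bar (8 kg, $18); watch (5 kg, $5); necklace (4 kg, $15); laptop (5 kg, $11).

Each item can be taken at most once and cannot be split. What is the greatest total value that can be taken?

$34

This is a 0/1 knapsack; check combinations near the capacity.
- painting+necklace: weight 8+4=12, value 19+15=34
- gold bar+necklace: weight 8+4=12, value 18+15=33
- ring box+necklace: weight 7+4=11, value 17+15=32
- painting+laptop: weight 8+5=13, value 19+11=30
- gold bar+laptop: weight 8+5=13, value 18+11=29
Best: $34.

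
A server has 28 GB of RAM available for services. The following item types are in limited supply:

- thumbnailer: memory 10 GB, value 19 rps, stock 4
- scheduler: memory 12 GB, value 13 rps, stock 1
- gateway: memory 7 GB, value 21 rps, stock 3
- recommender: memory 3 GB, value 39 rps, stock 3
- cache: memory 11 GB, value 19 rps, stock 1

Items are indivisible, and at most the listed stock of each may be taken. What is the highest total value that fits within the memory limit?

159 rps

Best selections within memory 28 and stock limits:
- 2×gateway + 3×recommender: memory 23, value 159
- 1×thumbnailer + 1×gateway + 3×recommender: memory 26, value 157
- 1×gateway + 3×recommender + 1×cache: memory 27, value 157
- 1×scheduler + 1×gateway + 3×recommender: memory 28, value 151
Best: 159 rps.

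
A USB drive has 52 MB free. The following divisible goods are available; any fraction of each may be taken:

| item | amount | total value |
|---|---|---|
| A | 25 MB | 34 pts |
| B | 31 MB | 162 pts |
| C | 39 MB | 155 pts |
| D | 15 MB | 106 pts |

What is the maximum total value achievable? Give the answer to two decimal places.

Take in order of value per unit:
- D (106/15 per unit): all 15 → value 106, running total 106.00
- B (162/31 per unit): all 31 → value 162, running total 268.00
- C (155/39 per unit): 6 of 39 → value 6×155/39 = 23.8462, running total 291.85
Total 291.85.

291.85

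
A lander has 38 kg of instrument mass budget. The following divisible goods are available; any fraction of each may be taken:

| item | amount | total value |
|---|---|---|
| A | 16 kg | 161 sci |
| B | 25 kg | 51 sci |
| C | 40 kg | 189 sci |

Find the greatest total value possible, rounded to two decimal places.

Take in order of value per unit:
- A (161/16 per unit): all 16 → value 161, running total 161.00
- C (189/40 per unit): 22 of 40 → value 22×189/40 = 103.9500, running total 264.95
Total 264.95.

264.95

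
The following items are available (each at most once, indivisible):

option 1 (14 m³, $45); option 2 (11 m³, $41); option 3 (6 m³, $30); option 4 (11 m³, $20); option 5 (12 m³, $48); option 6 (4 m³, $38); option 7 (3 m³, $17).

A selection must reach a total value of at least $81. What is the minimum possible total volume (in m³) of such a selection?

Subsets with value ≥ 81, sorted by total volume:
- option 3+option 6+option 7: volume 13, value 85
- option 5+option 6: volume 16, value 86
- option 2+option 6+option 7: volume 18, value 96
Minimum volume: 13 m³.

13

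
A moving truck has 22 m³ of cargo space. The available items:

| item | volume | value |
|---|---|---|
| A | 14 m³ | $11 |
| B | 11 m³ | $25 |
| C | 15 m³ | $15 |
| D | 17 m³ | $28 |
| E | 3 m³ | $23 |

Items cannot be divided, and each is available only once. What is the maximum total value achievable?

Check high-value combinations within 22 m³:
- D+E: volume 17+3=20, value 28+23=51
- B+E: volume 11+3=14, value 25+23=48
- C+E: volume 15+3=18, value 15+23=38
- A+E: volume 14+3=17, value 11+23=34
- D: volume 17, value 28
Best: $51.

$51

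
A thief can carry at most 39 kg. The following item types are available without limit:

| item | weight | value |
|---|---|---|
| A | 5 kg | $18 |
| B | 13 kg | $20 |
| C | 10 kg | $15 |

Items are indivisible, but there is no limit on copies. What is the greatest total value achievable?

$126

Best value-per-unit is A at 18/5, and filling with it alone uses weight 7×5=35. No mix of the others beats 7×18 = 126.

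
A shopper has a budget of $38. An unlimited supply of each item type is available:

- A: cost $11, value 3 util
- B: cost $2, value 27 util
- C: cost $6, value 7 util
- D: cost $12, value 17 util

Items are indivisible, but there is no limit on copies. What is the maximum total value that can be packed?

Best value-per-unit is B at 27/2, and filling with it alone uses cost 19×2=38. No mix of the others beats 19×27 = 513.

513 util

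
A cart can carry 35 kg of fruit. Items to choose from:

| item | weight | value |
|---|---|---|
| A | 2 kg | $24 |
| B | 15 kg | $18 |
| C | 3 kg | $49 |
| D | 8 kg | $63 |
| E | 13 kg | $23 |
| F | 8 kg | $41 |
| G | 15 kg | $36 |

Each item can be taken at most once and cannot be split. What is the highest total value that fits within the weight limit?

$200

Check high-value combinations within 35 kg:
- A+C+D+E+F: weight 2+3+8+13+8=34, value 24+49+63+23+41=200
- C+D+F+G: weight 3+8+8+15=34, value 49+63+41+36=189
- A+C+D+F: weight 2+3+8+8=21, value 24+49+63+41=177
- C+D+E+F: weight 3+8+13+8=32, value 49+63+23+41=176
Best: $200.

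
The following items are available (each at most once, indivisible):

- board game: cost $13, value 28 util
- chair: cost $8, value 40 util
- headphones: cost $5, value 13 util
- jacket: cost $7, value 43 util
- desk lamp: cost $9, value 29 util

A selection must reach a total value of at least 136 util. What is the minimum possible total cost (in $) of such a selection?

Subsets with value ≥ 136, sorted by total cost:
- board game+chair+jacket+desk lamp: cost 37, value 140
- board game+chair+headphones+jacket+desk lamp: cost 42, value 153
Minimum cost: 37 $.

37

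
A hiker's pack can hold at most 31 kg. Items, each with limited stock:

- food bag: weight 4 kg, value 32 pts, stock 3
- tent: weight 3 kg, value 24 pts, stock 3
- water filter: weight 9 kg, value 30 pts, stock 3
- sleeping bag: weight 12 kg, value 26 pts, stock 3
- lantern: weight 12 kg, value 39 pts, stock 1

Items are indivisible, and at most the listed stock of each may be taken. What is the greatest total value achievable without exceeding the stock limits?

198 pts

Top feasible selections:
- 3×food bag + 3×tent + 1×water filter: weight 30, value 198
- 3×food bag + 2×tent + 1×lantern: weight 30, value 183
- 2×food bag + 3×tent + 1×lantern: weight 29, value 175
Best: 198 pts.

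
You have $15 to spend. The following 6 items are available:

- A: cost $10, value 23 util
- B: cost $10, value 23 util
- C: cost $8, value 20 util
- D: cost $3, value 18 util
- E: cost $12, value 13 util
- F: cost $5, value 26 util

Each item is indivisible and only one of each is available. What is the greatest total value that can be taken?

Check high-value combinations within $15:
- A+F: cost 10+5=15, value 23+26=49
- B+F: cost 10+5=15, value 23+26=49
- C+F: cost 8+5=13, value 20+26=46
Best: 49 util.

49 util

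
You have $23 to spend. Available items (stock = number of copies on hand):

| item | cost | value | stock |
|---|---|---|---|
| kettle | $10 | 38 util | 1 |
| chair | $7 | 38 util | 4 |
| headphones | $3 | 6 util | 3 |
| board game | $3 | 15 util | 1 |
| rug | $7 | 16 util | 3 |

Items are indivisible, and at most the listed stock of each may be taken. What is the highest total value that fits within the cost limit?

114 util

Top feasible selections:
- 3×chair: cost 21, value 114
- 2×chair + 2×headphones + 1×board game: cost 23, value 103
- 2×chair + 1×headphones + 1×board game: cost 20, value 97
Best: 114 util.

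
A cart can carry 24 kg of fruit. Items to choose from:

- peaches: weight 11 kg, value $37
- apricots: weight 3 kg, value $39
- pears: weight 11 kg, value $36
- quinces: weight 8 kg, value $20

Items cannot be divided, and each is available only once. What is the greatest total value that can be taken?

This is a 0/1 knapsack; check combinations near the capacity.
- peaches+apricots+quinces: weight 11+3+8=22, value 37+39+20=96
- apricots+pears+quinces: weight 3+11+8=22, value 39+36+20=95
- peaches+apricots: weight 11+3=14, value 37+39=76
- apricots+pears: weight 3+11=14, value 39+36=75
Best: $96.

$96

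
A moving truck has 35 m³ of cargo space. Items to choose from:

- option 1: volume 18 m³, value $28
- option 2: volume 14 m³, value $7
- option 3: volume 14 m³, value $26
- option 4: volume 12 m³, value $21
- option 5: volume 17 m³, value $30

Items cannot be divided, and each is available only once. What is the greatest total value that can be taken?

Check high-value combinations within 35 m³:
- option 1+option 5: volume 18+17=35, value 28+30=58
- option 3+option 5: volume 14+17=31, value 26+30=56
- option 1+option 3: volume 18+14=32, value 28+26=54
- option 4+option 5: volume 12+17=29, value 21+30=51
Best: $58.

$58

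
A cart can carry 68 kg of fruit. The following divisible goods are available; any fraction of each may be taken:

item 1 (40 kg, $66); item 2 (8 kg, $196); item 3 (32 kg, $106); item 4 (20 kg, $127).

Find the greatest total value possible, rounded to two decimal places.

442.20

Take in order of value per unit:
- item 2 (196/8 per unit): all 8 → value 196, running total 196.00
- item 4 (127/20 per unit): all 20 → value 127, running total 323.00
- item 3 (106/32 per unit): all 32 → value 106, running total 429.00
- item 1 (66/40 per unit): 8 of 40 → value 8×66/40 = 13.2000, running total 442.20
Total 442.20.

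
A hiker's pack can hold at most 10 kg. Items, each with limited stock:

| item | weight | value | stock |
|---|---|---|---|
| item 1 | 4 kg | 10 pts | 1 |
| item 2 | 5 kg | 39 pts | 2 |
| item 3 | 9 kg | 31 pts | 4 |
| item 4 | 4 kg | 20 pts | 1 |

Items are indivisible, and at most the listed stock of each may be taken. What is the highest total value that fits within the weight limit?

78 pts

Top feasible selections:
- 2×item 2: weight 10, value 78
- 1×item 2 + 1×item 4: weight 9, value 59
- 1×item 1 + 1×item 2: weight 9, value 49
- 1×item 2: weight 5, value 39
Best: 78 pts.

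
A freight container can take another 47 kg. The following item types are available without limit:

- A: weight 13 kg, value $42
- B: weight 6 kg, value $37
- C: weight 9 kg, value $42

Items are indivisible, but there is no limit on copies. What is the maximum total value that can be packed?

Best value-per-unit is B at 37/6; filling with it alone gives 7×37 = 259.
Optimal mix: 6×B + 1×C → weight 45, value 264.

$264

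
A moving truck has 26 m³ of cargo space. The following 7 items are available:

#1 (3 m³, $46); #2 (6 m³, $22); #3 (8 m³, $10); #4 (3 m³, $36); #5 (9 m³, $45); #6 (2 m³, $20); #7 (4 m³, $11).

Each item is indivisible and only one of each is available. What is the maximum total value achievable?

$169

Check high-value combinations within 26 m³:
- #1+#2+#4+#5+#6: volume 3+6+3+9+2=23, value 46+22+36+45+20=169
- #1+#2+#4+#5+#7: volume 3+6+3+9+4=25, value 46+22+36+45+11=160
- #1+#4+#5+#6+#7: volume 3+3+9+2+4=21, value 46+36+45+20+11=158
Best: $169.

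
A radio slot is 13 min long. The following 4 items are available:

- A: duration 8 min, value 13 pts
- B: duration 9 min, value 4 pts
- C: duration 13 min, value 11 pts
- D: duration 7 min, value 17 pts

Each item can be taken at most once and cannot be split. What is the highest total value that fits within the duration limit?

Check high-value combinations within 13 min:
- D: duration 7, value 17
- A: duration 8, value 13
- C: duration 13, value 11
Best: 17 pts.

17 pts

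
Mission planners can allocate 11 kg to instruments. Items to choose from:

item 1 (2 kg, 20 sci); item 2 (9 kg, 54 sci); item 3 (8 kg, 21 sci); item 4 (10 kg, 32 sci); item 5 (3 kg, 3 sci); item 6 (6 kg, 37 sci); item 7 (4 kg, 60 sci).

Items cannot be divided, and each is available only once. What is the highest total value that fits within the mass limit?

97 sci

Check high-value combinations within 11 kg:
- item 6+item 7: mass 6+4=10, value 37+60=97
- item 1+item 5+item 7: mass 2+3+4=9, value 20+3+60=83
- item 1+item 7: mass 2+4=6, value 20+60=80
- item 1+item 2: mass 2+9=11, value 20+54=74
- item 5+item 7: mass 3+4=7, value 3+60=63
Best: 97 sci.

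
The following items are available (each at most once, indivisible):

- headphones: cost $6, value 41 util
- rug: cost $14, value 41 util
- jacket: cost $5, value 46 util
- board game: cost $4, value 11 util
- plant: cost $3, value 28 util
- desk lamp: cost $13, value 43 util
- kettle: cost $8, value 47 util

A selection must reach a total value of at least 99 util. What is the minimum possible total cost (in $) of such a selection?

Subsets with value ≥ 99, sorted by total cost:
- headphones+jacket+plant: cost 14, value 115
- jacket+plant+kettle: cost 16, value 121
- headphones+plant+kettle: cost 17, value 116
Minimum cost: 14 $.

14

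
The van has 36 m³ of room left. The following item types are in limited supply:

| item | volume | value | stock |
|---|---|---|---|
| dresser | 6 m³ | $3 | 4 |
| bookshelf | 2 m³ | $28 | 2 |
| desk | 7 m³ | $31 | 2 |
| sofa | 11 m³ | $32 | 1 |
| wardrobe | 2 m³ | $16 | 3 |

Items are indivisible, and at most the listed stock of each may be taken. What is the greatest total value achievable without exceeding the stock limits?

Top feasible selections:
- 2×bookshelf + 2×desk + 1×sofa + 3×wardrobe: volume 35, value 198
- 2×bookshelf + 2×desk + 1×sofa + 2×wardrobe: volume 33, value 182
- 2×dresser + 2×bookshelf + 2×desk + 3×wardrobe: volume 36, value 172
- 1×bookshelf + 2×desk + 1×sofa + 3×wardrobe: volume 33, value 170
Best: $198.

$198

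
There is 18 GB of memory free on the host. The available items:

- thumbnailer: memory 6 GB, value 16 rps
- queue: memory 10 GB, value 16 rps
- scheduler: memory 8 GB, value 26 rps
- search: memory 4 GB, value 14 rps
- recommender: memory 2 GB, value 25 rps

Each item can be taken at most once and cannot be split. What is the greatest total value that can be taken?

Check high-value combinations within 18 GB:
- thumbnailer+scheduler+recommender: memory 6+8+2=16, value 16+26+25=67
- scheduler+search+recommender: memory 8+4+2=14, value 26+14+25=65
- thumbnailer+queue+recommender: memory 6+10+2=18, value 16+16+25=57
- thumbnailer+scheduler+search: memory 6+8+4=18, value 16+26+14=56
Best: 67 rps.

67 rps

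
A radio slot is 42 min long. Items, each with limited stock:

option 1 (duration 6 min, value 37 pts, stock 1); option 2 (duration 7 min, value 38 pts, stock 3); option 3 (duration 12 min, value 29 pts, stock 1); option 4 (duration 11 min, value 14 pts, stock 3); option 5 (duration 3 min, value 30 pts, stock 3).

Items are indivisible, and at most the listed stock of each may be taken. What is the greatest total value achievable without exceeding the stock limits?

241 pts

Top feasible selections:
- 1×option 1 + 3×option 2 + 3×option 5: duration 36, value 241
- 3×option 2 + 1×option 3 + 3×option 5: duration 42, value 233
- 1×option 1 + 2×option 2 + 1×option 3 + 3×option 5: duration 41, value 232
- 3×option 2 + 1×option 4 + 3×option 5: duration 41, value 218
Best: 241 pts.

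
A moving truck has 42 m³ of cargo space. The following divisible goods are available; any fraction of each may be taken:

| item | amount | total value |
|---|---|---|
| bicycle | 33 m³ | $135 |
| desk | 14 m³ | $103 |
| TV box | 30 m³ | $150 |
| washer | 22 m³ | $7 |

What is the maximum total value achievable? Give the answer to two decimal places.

243.00

Take in order of value per unit:
- desk (103/14 per unit): all 14 → value 103, running total 103.00
- TV box (150/30 per unit): 28 of 30 → value 28×150/30 = 140.0000, running total 243.00
Total 243.00.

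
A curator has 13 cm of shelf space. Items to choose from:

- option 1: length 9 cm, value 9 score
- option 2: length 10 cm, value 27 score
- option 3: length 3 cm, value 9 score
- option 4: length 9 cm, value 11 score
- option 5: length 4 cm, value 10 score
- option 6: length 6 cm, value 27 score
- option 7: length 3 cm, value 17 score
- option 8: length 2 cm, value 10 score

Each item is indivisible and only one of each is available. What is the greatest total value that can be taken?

Check high-value combinations within 13 cm:
- option 6+option 7+option 8: length 6+3+2=11, value 27+17+10=54
- option 5+option 6+option 7: length 4+6+3=13, value 10+27+17=54
- option 3+option 6+option 7: length 3+6+3=12, value 9+27+17=53
- option 5+option 6+option 8: length 4+6+2=12, value 10+27+10=47
Best: 54 score.

54 score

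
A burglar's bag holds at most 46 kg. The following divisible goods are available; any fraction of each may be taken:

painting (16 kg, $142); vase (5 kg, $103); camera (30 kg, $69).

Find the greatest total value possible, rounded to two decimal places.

Take in order of value per unit:
- vase (103/5 per unit): all 5 → value 103, running total 103.00
- painting (142/16 per unit): all 16 → value 142, running total 245.00
- camera (69/30 per unit): 25 of 30 → value 25×69/30 = 57.5000, running total 302.50
Total 302.50.

302.50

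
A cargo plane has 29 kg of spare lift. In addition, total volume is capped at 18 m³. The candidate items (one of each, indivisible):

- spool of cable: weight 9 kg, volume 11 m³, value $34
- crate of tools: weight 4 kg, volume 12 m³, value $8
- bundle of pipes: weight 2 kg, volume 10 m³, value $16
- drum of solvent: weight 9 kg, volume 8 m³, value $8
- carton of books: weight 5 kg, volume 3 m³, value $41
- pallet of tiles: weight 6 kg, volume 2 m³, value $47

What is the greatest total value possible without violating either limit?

Feasible sets respecting both limits:
- spool of cable+carton of books+pallet of tiles: weight 20, volume 16, value 122
- bundle of pipes+carton of books+pallet of tiles: weight 13, volume 15, value 104
- crate of tools+carton of books+pallet of tiles: weight 15, volume 17, value 96
Best: $122.

$122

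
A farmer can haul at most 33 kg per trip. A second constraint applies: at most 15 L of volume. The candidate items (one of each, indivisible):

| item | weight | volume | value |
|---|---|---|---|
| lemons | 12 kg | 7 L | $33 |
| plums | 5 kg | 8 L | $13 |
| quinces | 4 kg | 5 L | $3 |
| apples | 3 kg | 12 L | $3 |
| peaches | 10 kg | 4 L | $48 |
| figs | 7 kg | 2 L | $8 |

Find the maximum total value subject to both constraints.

$89

Feasible sets respecting both limits:
- lemons+peaches+figs: weight 29, volume 13, value 89
- lemons+peaches: weight 22, volume 11, value 81
- plums+peaches+figs: weight 22, volume 14, value 69
- plums+peaches: weight 15, volume 12, value 61
Best: $89.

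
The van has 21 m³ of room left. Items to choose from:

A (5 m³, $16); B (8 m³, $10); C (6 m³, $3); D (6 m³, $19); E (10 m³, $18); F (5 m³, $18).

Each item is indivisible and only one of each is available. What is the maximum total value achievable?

$55

This is a 0/1 knapsack; check combinations near the capacity.
- D+E+F: volume 6+10+5=21, value 19+18+18=55
- A+D+F: volume 5+6+5=16, value 16+19+18=53
- A+D+E: volume 5+6+10=21, value 16+19+18=53
Best: $55.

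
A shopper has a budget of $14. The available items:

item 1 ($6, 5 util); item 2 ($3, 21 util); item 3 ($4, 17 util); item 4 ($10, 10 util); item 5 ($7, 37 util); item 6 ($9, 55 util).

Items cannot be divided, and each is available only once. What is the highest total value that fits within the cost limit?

76 util

Check high-value combinations within $14:
- item 2+item 6: cost 3+9=12, value 21+55=76
- item 2+item 3+item 5: cost 3+4+7=14, value 21+17+37=75
- item 3+item 6: cost 4+9=13, value 17+55=72
Best: 76 util.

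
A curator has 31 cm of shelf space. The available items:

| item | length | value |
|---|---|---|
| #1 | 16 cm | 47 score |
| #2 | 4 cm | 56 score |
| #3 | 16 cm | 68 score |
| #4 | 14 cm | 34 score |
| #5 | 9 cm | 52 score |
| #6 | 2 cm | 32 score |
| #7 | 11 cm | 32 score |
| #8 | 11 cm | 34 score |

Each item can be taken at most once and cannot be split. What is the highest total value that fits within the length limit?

208 score

Check high-value combinations within 31 cm:
- #2+#3+#5+#6: length 4+16+9+2=31, value 56+68+52+32=208
- #1+#2+#5+#6: length 16+4+9+2=31, value 47+56+52+32=187
- #2+#3+#5: length 4+16+9=29, value 56+68+52=176
- #2+#5+#6+#8: length 4+9+2+11=26, value 56+52+32+34=174
Best: 208 score.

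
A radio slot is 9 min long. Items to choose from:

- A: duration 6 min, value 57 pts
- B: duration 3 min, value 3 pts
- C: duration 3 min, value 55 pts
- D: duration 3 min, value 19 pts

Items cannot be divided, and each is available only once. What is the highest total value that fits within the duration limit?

Check high-value combinations within 9 min:
- A+C: duration 6+3=9, value 57+55=112
- B+C+D: duration 3+3+3=9, value 3+55+19=77
- A+D: duration 6+3=9, value 57+19=76
Best: 112 pts.

112 pts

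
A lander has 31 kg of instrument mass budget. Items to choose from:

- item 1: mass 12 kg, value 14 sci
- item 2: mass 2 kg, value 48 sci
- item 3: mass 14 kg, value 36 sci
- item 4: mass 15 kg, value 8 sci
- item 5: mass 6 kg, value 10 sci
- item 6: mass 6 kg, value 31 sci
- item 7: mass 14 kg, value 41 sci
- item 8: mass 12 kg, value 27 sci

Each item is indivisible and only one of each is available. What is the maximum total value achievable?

130 sci

Check high-value combinations within 31 kg:
- item 2+item 5+item 6+item 7: mass 2+6+6+14=28, value 48+10+31+41=130
- item 2+item 3+item 5+item 6: mass 2+14+6+6=28, value 48+36+10+31=125
- item 2+item 3+item 7: mass 2+14+14=30, value 48+36+41=125
Best: 130 sci.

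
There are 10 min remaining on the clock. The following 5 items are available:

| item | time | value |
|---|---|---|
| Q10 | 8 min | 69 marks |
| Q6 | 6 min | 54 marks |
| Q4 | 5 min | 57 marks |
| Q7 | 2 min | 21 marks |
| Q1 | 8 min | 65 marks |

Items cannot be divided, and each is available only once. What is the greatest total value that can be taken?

90 marks

Check high-value combinations within 10 min:
- Q10+Q7: time 8+2=10, value 69+21=90
- Q7+Q1: time 2+8=10, value 21+65=86
- Q4+Q7: time 5+2=7, value 57+21=78
Best: 90 marks.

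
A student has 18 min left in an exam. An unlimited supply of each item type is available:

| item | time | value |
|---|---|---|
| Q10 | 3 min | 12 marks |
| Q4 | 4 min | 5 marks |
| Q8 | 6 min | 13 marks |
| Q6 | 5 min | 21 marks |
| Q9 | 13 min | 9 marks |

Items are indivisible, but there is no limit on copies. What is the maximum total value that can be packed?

Best value-per-unit is Q6 at 21/5; filling with it alone gives 3×21 = 63.
Optimal mix: 1×Q10 + 3×Q6 → time 18, value 75.

75 marks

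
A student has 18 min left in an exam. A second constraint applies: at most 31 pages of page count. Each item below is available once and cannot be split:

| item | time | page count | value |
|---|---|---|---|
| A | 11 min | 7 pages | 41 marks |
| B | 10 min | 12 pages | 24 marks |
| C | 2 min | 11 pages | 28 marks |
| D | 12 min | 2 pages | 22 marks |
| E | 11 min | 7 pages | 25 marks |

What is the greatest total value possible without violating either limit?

Feasible sets respecting both limits:
- A+C: time 13, page count 18, value 69
- C+E: time 13, page count 18, value 53
- B+C: time 12, page count 23, value 52
- C+D: time 14, page count 13, value 50
Best: 69 marks.

69 marks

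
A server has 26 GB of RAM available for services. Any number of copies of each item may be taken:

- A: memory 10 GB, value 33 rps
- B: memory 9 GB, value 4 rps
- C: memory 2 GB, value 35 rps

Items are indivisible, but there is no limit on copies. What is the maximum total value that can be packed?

Best value-per-unit is C at 35/2, and filling with it alone uses memory 13×2=26. No mix of the others beats 13×35 = 455.

455 rps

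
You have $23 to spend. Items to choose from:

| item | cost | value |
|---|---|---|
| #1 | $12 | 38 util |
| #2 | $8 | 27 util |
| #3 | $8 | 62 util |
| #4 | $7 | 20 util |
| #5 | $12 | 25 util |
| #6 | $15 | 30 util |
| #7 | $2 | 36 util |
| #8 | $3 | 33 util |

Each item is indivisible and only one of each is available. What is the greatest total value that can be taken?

158 util

Check high-value combinations within $23:
- #2+#3+#7+#8: cost 8+8+2+3=21, value 27+62+36+33=158
- #3+#4+#7+#8: cost 8+7+2+3=20, value 62+20+36+33=151
- #1+#3+#7: cost 12+8+2=22, value 38+62+36=136
- #1+#3+#8: cost 12+8+3=23, value 38+62+33=133
Best: 158 util.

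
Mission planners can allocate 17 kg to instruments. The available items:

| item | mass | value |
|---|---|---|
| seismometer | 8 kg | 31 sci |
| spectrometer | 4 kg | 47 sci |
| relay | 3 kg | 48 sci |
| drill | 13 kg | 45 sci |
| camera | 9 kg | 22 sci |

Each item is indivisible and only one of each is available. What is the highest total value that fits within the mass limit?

126 sci

Check high-value combinations within 17 kg:
- seismometer+spectrometer+relay: mass 8+4+3=15, value 31+47+48=126
- spectrometer+relay+camera: mass 4+3+9=16, value 47+48+22=117
- spectrometer+relay: mass 4+3=7, value 47+48=95
Best: 126 sci.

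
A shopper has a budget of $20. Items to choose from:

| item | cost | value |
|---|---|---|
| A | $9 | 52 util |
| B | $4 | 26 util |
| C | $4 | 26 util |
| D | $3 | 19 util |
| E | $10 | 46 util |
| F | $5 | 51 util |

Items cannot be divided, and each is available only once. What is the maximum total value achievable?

This is a 0/1 knapsack; check combinations near the capacity.
- A+B+F: cost 9+4+5=18, value 52+26+51=129
- A+C+F: cost 9+4+5=18, value 52+26+51=129
- B+E+F: cost 4+10+5=19, value 26+46+51=123
Best: 129 util.

129 util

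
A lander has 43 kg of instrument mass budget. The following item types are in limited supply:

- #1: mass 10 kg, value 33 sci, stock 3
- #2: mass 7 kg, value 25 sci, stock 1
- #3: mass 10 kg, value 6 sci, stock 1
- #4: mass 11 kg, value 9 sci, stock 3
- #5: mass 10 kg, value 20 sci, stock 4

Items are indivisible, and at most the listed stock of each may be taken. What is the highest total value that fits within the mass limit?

Best selections within mass 43 and stock limits:
- 3×#1 + 1×#2: mass 37, value 124
- 3×#1 + 1×#5: mass 40, value 119
- 2×#1 + 1×#2 + 1×#5: mass 37, value 111
- 3×#1 + 1×#4: mass 41, value 108
Best: 124 sci.

124 sci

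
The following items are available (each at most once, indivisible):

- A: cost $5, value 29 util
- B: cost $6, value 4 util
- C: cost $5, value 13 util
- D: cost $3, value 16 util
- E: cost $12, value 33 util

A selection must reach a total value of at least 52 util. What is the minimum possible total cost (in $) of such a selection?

Subsets with value ≥ 52, sorted by total cost:
- A+C+D: cost 13, value 58
- A+E: cost 17, value 62
- A+B+C+D: cost 19, value 62
Minimum cost: 13 $.

13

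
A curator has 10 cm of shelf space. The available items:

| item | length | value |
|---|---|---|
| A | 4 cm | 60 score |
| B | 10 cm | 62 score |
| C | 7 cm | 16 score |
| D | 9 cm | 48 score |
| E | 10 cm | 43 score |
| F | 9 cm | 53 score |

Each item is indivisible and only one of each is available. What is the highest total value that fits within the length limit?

Check high-value combinations within 10 cm:
- B: length 10, value 62
- A: length 4, value 60
- F: length 9, value 53
Best: 62 score.

62 score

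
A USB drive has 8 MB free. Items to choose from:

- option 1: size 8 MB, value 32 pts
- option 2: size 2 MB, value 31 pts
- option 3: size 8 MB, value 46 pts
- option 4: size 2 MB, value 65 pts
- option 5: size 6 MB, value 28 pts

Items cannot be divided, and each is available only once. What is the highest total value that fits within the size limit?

This is a 0/1 knapsack; check combinations near the capacity.
- option 2+option 4: size 2+2=4, value 31+65=96
- option 4+option 5: size 2+6=8, value 65+28=93
- option 4: size 2, value 65
Best: 96 pts.

96 pts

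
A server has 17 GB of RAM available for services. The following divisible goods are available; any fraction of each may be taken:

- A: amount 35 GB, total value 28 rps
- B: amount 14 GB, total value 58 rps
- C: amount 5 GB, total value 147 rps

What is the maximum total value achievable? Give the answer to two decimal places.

196.71

Take in order of value per unit:
- C (147/5 per unit): all 5 → value 147, running total 147.00
- B (58/14 per unit): 12 of 14 → value 12×58/14 = 49.7143, running total 196.71
Total 196.71.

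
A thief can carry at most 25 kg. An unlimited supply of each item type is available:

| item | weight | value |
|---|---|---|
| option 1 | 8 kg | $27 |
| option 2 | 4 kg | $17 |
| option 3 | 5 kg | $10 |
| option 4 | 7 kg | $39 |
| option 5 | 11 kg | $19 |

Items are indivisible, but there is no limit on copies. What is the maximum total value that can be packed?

Best value-per-unit is option 4 at 39/7; filling with it alone gives 3×39 = 117.
Optimal mix: 1×option 2 + 3×option 4 → weight 25, value 134.

$134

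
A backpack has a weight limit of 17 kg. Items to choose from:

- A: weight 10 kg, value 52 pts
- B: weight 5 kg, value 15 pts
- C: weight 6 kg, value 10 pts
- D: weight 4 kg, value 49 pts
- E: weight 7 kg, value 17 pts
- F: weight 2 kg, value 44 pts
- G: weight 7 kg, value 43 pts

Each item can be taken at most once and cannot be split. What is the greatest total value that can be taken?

145 pts

Check high-value combinations within 17 kg:
- A+D+F: weight 10+4+2=16, value 52+49+44=145
- D+F+G: weight 4+2+7=13, value 49+44+43=136
- B+C+D+F: weight 5+6+4+2=17, value 15+10+49+44=118
- A+B+F: weight 10+5+2=17, value 52+15+44=111
Best: 145 pts.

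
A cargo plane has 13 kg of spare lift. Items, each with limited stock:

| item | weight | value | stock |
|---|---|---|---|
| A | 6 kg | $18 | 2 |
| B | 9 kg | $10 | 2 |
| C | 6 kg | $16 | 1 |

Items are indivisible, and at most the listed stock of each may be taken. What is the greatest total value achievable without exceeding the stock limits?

$36

Best selections within weight 13 and stock limits:
- 2×A: weight 12, value 36
- 1×A + 1×C: weight 12, value 34
- 1×A: weight 6, value 18
Best: $36.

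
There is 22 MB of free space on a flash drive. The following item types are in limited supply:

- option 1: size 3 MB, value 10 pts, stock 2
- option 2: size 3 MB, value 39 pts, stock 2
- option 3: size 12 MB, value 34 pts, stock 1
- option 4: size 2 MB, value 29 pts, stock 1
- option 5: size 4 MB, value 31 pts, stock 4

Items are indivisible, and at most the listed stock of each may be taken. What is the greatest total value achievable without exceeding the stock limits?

202 pts

Best selections within size 22 and stock limits:
- 2×option 2 + 4×option 5: size 22, value 202
- 2×option 2 + 1×option 4 + 3×option 5: size 20, value 200
- 1×option 2 + 1×option 4 + 4×option 5: size 21, value 192
- 2×option 1 + 2×option 2 + 1×option 4 + 2×option 5: size 22, value 189
Best: 202 pts.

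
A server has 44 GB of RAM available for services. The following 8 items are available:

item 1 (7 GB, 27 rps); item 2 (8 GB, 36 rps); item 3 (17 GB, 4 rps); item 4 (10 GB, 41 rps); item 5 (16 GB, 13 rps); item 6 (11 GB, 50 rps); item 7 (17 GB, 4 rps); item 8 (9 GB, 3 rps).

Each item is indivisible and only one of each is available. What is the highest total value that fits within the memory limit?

Check high-value combinations within 44 GB:
- item 1+item 2+item 4+item 6: memory 7+8+10+11=36, value 27+36+41+50=154
- item 1+item 4+item 5+item 6: memory 7+10+16+11=44, value 27+41+13+50=131
- item 2+item 4+item 6+item 8: memory 8+10+11+9=38, value 36+41+50+3=130
Best: 154 rps.

154 rps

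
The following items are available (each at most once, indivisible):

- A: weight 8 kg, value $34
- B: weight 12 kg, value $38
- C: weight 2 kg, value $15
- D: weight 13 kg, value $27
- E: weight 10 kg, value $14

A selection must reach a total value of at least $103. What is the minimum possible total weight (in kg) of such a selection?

Subsets with value ≥ 103, sorted by total weight:
- A+B+C+D: weight 35, value 114
- A+B+D+E: weight 43, value 113
Minimum weight: 35 kg.

35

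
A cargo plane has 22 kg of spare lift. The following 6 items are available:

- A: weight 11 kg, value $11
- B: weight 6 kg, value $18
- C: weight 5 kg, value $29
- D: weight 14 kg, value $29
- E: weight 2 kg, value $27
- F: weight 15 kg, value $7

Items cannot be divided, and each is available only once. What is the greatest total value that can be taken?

$85

Check high-value combinations within 22 kg:
- C+D+E: weight 5+14+2=21, value 29+29+27=85
- B+C+E: weight 6+5+2=13, value 18+29+27=74
- B+D+E: weight 6+14+2=22, value 18+29+27=74
- A+C+E: weight 11+5+2=18, value 11+29+27=67
- C+E+F: weight 5+2+15=22, value 29+27+7=63
Best: $85.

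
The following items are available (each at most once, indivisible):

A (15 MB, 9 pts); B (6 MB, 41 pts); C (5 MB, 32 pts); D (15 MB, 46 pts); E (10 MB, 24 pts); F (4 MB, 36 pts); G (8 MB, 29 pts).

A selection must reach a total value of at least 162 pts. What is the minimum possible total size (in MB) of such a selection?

33

Subsets with value ≥ 162, sorted by total size:
- B+C+E+F+G: size 33, value 162
- B+C+D+F+G: size 38, value 184
- B+C+D+E+F: size 40, value 179
Minimum size: 33 MB.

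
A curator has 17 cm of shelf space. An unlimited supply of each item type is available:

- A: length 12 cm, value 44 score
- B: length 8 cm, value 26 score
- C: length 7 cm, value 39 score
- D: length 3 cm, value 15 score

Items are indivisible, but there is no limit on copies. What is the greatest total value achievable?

Best value-per-unit is C at 39/7; filling with it alone gives 2×39 = 78.
Optimal mix: 2×C + 1×D → length 17, value 93.

93 score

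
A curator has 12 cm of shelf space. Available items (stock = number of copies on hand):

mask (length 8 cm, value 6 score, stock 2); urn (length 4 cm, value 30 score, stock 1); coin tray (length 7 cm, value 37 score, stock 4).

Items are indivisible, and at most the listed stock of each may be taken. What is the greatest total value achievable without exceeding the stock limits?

Top feasible selections:
- 1×urn + 1×coin tray: length 11, value 67
- 1×coin tray: length 7, value 37
- 1×mask + 1×urn: length 12, value 36
- 1×urn: length 4, value 30
Best: 67 score.

67 score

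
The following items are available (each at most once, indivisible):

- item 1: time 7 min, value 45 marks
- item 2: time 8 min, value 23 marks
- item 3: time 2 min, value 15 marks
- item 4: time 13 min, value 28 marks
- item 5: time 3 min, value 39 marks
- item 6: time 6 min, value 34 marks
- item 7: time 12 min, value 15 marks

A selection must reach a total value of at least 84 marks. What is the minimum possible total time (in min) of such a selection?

10

Subsets with value ≥ 84, sorted by total time:
- item 1+item 5: time 10, value 84
- item 3+item 5+item 6: time 11, value 88
Minimum time: 10 min.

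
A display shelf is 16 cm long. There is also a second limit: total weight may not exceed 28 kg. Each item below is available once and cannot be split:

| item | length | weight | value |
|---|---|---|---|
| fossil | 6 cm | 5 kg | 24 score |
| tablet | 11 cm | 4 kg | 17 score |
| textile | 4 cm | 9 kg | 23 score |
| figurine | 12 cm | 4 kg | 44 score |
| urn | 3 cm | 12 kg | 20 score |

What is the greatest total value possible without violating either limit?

Feasible sets respecting both limits:
- textile+figurine: length 16, weight 13, value 67
- fossil+textile+urn: length 13, weight 26, value 67
- figurine+urn: length 15, weight 16, value 64
- fossil+textile: length 10, weight 14, value 47
Best: 67 score.

67 score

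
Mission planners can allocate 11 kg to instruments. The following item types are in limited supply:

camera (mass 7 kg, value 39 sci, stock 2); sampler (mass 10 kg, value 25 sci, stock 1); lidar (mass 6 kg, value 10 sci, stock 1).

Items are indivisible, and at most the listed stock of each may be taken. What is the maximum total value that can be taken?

Top feasible selections:
- 1×camera: mass 7, value 39
- 1×sampler: mass 10, value 25
Best: 39 sci.

39 sci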